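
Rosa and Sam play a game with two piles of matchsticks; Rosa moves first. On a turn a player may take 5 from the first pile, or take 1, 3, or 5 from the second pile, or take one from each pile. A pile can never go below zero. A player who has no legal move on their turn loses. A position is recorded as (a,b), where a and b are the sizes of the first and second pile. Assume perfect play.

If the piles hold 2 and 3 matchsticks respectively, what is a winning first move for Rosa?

Positions with no move are L. A position that does have a move is losing for the player to move precisely when every available move leads to a winning position for the opponent. Fill in the labels:
No move ever increases a pile, so every position that can arise here has a ≤ 2 and b ≤ 3; it is enough to label the cells with 0 ≤ a ≤ 2 and 0 ≤ b ≤ 3.
Every move lowers a or b (never raises either), so fill the grid row by row in increasing a, and left to right within a row: each cell's successors are then already labelled.
      b=0  b=1  b=2  b=3
a=0:    L    W    L    W
a=1:    L    W    L    W
a=2:    L    W    L    W
Cells with no legal move (terminal, hence L): (0,0), (1,0), (2,0).
The remaining L cells, each justified by listing all of its moves:
(0,2): →(0,1)(W) only, which is W, so L
(1,2): →(1,1)(W), (0,1)(W) — all W, so L
(2,2): →(2,1)(W), (1,1)(W) — all W, so L
Every other cell has at least one move into one of the L cells above, so it is W.
From (2,3), the L positions reachable in one move are: (2,2), (2,0), (1,2). Any move reaching one of these is winning.

Move to (2,2).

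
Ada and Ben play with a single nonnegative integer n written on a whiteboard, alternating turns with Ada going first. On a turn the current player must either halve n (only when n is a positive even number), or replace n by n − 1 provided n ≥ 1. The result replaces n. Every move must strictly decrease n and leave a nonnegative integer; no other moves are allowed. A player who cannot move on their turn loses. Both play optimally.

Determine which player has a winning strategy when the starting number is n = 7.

Ben wins.

Use the standard recursion: the mover loses at a terminal position; elsewhere, the mover wins exactly when some move hands the opponent an L position.
n=0: no move → L
n=1: W (go to 0, an L position)
n=2: L (sole option 1(W) is W)
n=3: W (go to 2, an L position)
n=4: W (go to 2, an L position)
n=5: L (sole option 4(W) is W)
n=6: W (go to 5, an L position)
n=7: L (sole option 6(W) is W)
The starting position 7 is L: whatever Ada does, the opponent receives a W position.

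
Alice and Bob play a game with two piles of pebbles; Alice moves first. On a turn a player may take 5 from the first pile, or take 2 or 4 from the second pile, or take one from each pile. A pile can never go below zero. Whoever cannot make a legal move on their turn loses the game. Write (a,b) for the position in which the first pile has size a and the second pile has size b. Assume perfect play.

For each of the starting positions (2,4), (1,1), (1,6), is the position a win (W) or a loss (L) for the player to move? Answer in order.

(2,4): W, (1,1): W, (1,6): L

Label each position W (a win for the player to move) or L (a loss). A position with no legal move is L; any other position is W exactly when some move reaches an L, and L when every move reaches a W.
No move ever increases a pile, so every position that can arise here has a ≤ 2 and b ≤ 6; it is enough to label the cells with 0 ≤ a ≤ 2 and 0 ≤ b ≤ 6.
Every move lowers a or b (never raises either), so fill the grid row by row in increasing a, and left to right within a row: each cell's successors are then already labelled.
      b=0  b=1  b=2  b=3  b=4  b=5  b=6
a=0:    L    L    W    W    W    W    L
a=1:    L    W    W    L    W    W    L
a=2:    L    W    W    L    W    W    L
Cells with no legal move (terminal, hence L): (0,0), (0,1), (1,0), (2,0).
The remaining L cells, each justified by listing all of its moves:
(0,6): moves to (0,4)(W), (0,2)(W); every one is W ⇒ L
(1,3): moves to (1,1)(W), (0,2)(W); every one is W ⇒ L
(1,6): moves to (1,4)(W), (1,2)(W), (0,5)(W); every one is W ⇒ L
(2,3): moves to (2,1)(W), (1,2)(W); every one is W ⇒ L
(2,6): moves to (2,4)(W), (2,2)(W), (1,5)(W); every one is W ⇒ L
Every other cell has at least one move into one of the L cells above, so it is W.
(2,4): the move to (2,0) reaches an L cell, so W
(1,1): the move to (0,0) reaches an L cell, so W
(1,6): one of the L cells justified above, so L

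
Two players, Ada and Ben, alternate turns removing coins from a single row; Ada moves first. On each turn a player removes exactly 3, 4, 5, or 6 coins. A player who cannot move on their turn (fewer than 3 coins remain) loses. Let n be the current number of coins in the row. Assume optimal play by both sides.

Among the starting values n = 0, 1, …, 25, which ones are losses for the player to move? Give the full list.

0, 1, 2, 9, 10, 11, 18, 19, 20

Positions with no move are L. A position that does have a move is losing for the player to move precisely when every available move leads to a winning position for the opponent. Fill in the labels:
n=0: no move → L
n=1: no move → L
n=2: no move → L
n=3: reaches L-position 0 → W
n=4: reaches L-position 1 → W
n=5: reaches L-position 2 → W
n=6: reaches L-position 2 → W
n=7: reaches L-position 2 → W
n=8: reaches L-position 2 → W
n=9: only reaches 6(W), 5(W), 4(W), 3(W), all W → L
n=10: only reaches 7(W), 6(W), 5(W), 4(W), all W → L
n=11: only reaches 8(W), 7(W), 6(W), 5(W), all W → L
n=12: reaches L-position 9 → W
n=13: reaches L-position 10 → W
n=14: reaches L-position 11 → W
n=15: reaches L-position 11 → W
n=16: reaches L-position 11 → W
n=17: reaches L-position 11 → W
n=18: only reaches 15(W), 14(W), 13(W), 12(W), all W → L
n=19: only reaches 16(W), 15(W), 14(W), 13(W), all W → L
n=20: only reaches 17(W), 16(W), 15(W), 14(W), all W → L
n=21: reaches L-position 18 → W
n=22: reaches L-position 19 → W
n=23: reaches L-position 20 → W
n=24: reaches L-position 20 → W
n=25: reaches L-position 20 → W
Reading off the rows marked L gives the requested list; there are 9 such values of n.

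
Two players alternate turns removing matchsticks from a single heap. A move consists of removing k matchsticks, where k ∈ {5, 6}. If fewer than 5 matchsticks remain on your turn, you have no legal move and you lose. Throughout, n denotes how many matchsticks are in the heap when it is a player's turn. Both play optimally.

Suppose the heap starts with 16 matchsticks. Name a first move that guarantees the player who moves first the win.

Work bottom-up. With no move the player to move loses. Otherwise the position is W if at least one move leads to an L position for the opponent, and L if every move leads to a W.
n=0: no move → L
n=1: no move → L
n=2: no move → L
n=3: no move → L
n=4: no move → L
n=5: →0(L), so W
n=6: →1(L), so W
n=7: →2(L), so W
n=8: →3(L), so W
n=9: →4(L), so W
n=10: →4(L), so W
n=11: →6(W), 5(W) — all W, so L
n=12: →7(W), 6(W) — all W, so L
n=13: →8(W), 7(W) — all W, so L
n=14: →9(W), 8(W) — all W, so L
n=15: →10(W), 9(W) — all W, so L
n=16: →11(L), so W
From 16, the L positions reachable in one move are: 11.

Remove 5, leaving 11.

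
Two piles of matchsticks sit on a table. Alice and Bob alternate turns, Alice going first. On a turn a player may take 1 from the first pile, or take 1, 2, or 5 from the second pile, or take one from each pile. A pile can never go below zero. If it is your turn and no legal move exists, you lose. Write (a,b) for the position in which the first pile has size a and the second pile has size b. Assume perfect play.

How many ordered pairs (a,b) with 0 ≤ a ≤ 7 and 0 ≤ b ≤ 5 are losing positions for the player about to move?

Classify positions by backward induction: terminal positions (no move available) are L. From any other position, the mover wins iff some move reaches an L.
Every move lowers a or b (never raises either), so fill the grid row by row in increasing a, and left to right within a row: each cell's successors are then already labelled.
      b=0  b=1  b=2  b=3  b=4  b=5
a=0:    L    W    W    L    W    W
a=1:    W    W    L    W    W    L
a=2:    L    W    W    W    L    W
a=3:    W    W    L    W    W    W
a=4:    L    W    W    W    L    W
a=5:    W    W    L    W    W    W
a=6:    L    W    W    W    L    W
a=7:    W    W    L    W    W    W
Cells with no legal move (terminal, hence L): (0,0).
The remaining L cells, each justified by listing all of its moves:
(0,3): L (options (0,2)(W), (0,1)(W) are all W)
(1,2): L (options (0,2)(W), (1,1)(W), (1,0)(W), (0,1)(W) are all W)
(1,5): L (options (0,5)(W), (1,4)(W), (1,3)(W), (1,0)(W), (0,4)(W) are all W)
(2,0): L (sole option (1,0)(W) is W)
(2,4): L (options (1,4)(W), (2,3)(W), (2,2)(W), (1,3)(W) are all W)
(3,2): L (options (2,2)(W), (3,1)(W), (3,0)(W), (2,1)(W) are all W)
(4,0): L (sole option (3,0)(W) is W)
(4,4): L (options (3,4)(W), (4,3)(W), (4,2)(W), (3,3)(W) are all W)
(5,2): L (options (4,2)(W), (5,1)(W), (5,0)(W), (4,1)(W) are all W)
(6,0): L (sole option (5,0)(W) is W)
(6,4): L (options (5,4)(W), (6,3)(W), (6,2)(W), (5,3)(W) are all W)
(7,2): L (options (6,2)(W), (7,1)(W), (7,0)(W), (6,1)(W) are all W)
Every other cell has at least one move into one of the L cells above, so it is W.
L cells per row: a=0: 2, a=1: 2, a=2: 2, a=3: 1, a=4: 2, a=5: 1, a=6: 2, a=7: 1; total 13.

13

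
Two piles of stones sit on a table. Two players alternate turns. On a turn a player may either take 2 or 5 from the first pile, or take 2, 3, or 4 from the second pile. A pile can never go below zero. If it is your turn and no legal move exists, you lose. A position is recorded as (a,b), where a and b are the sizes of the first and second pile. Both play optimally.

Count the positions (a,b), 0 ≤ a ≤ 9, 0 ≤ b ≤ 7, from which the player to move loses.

Compute win/loss labels from the base case upward. A position with no move is L. Any other position is W if it can reach an L in one move, else L.
Every move lowers a or b (never raises either), so fill the grid row by row in increasing a, and left to right within a row: each cell's successors are then already labelled.
      b=0  b=1  b=2  b=3  b=4  b=5  b=6  b=7
a=0:    L    L    W    W    W    W    L    L
a=1:    L    L    W    W    W    W    L    L
a=2:    W    W    L    L    W    W    W    W
a=3:    W    W    L    L    W    W    W    W
a=4:    L    L    W    W    W    W    L    L
a=5:    W    W    W    W    L    L    W    W
a=6:    W    W    L    L    W    W    W    W
a=7:    L    L    W    W    W    W    L    L
a=8:    L    L    W    W    W    W    L    L
a=9:    W    W    L    L    W    W    W    W
Cells with no legal move (terminal, hence L): (0,0), (0,1), (1,0), (1,1).
The remaining L cells, each justified by listing all of its moves:
(0,6): only reaches (0,4)(W), (0,3)(W), (0,2)(W), all W → L
(0,7): only reaches (0,5)(W), (0,4)(W), (0,3)(W), all W → L
(1,6): only reaches (1,4)(W), (1,3)(W), (1,2)(W), all W → L
(1,7): only reaches (1,5)(W), (1,4)(W), (1,3)(W), all W → L
(2,2): only reaches (0,2)(W), (2,0)(W), all W → L
(2,3): only reaches (0,3)(W), (2,1)(W), (2,0)(W), all W → L
(3,2): only reaches (1,2)(W), (3,0)(W), all W → L
(3,3): only reaches (1,3)(W), (3,1)(W), (3,0)(W), all W → L
(4,0): only reaches (2,0)(W), which is W → L
(4,1): only reaches (2,1)(W), which is W → L
(4,6): only reaches (2,6)(W), (4,4)(W), (4,3)(W), (4,2)(W), all W → L
(4,7): only reaches (2,7)(W), (4,5)(W), (4,4)(W), (4,3)(W), all W → L
(5,4): only reaches (3,4)(W), (0,4)(W), (5,2)(W), (5,1)(W), (5,0)(W), all W → L
(5,5): only reaches (3,5)(W), (0,5)(W), (5,3)(W), (5,2)(W), (5,1)(W), all W → L
(6,2): only reaches (4,2)(W), (1,2)(W), (6,0)(W), all W → L
(6,3): only reaches (4,3)(W), (1,3)(W), (6,1)(W), (6,0)(W), all W → L
(7,0): only reaches (5,0)(W), (2,0)(W), all W → L
(7,1): only reaches (5,1)(W), (2,1)(W), all W → L
(7,6): only reaches (5,6)(W), (2,6)(W), (7,4)(W), (7,3)(W), (7,2)(W), all W → L
(7,7): only reaches (5,7)(W), (2,7)(W), (7,5)(W), (7,4)(W), (7,3)(W), all W → L
(8,0): only reaches (6,0)(W), (3,0)(W), all W → L
(8,1): only reaches (6,1)(W), (3,1)(W), all W → L
(8,6): only reaches (6,6)(W), (3,6)(W), (8,4)(W), (8,3)(W), (8,2)(W), all W → L
(8,7): only reaches (6,7)(W), (3,7)(W), (8,5)(W), (8,4)(W), (8,3)(W), all W → L
(9,2): only reaches (7,2)(W), (4,2)(W), (9,0)(W), all W → L
(9,3): only reaches (7,3)(W), (4,3)(W), (9,1)(W), (9,0)(W), all W → L
Every other cell has at least one move into one of the L cells above, so it is W.
L cells per row: a=0: 4, a=1: 4, a=2: 2, a=3: 2, a=4: 4, a=5: 2, a=6: 2, a=7: 4, a=8: 4, a=9: 2; total 30.

30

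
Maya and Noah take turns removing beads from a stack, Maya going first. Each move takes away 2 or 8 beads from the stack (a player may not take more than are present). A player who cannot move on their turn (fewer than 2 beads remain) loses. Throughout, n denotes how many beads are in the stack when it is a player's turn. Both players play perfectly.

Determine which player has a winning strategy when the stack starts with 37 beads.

Positions with no move are L. A position that does have a move is losing for the player to move precisely when every available move leads to a winning position for the opponent. Fill in the labels:
n=0: no move → L
n=1: no move → L
n=2: reaches L-position 0 → W
n=3: reaches L-position 1 → W
n=4: only reaches 2(W), which is W → L
n=5: only reaches 3(W), which is W → L
n=6: reaches L-position 4 → W
n=7: reaches L-position 5 → W
n=8: reaches L-position 0 → W
n=9: reaches L-position 1 → W
n=10: only reaches 8(W), 2(W), all W → L
n=11: only reaches 9(W), 3(W), all W → L
n=12: reaches L-position 10 → W
n=13: reaches L-position 11 → W
n=14: only reaches 12(W), 6(W), all W → L
n=15: only reaches 13(W), 7(W), all W → L
n=16: reaches L-position 14 → W
n=17: reaches L-position 15 → W
n=18: reaches L-position 10 → W
n=19: reaches L-position 11 → W
n=20: only reaches 18(W), 12(W), all W → L
n=21: only reaches 19(W), 13(W), all W → L
n=22: reaches L-position 20 → W
n=23: reaches L-position 21 → W
n=24: only reaches 22(W), 16(W), all W → L
n=25: only reaches 23(W), 17(W), all W → L
n=26: reaches L-position 24 → W
n=27: reaches L-position 25 → W
n=28: reaches L-position 20 → W
n=29: reaches L-position 21 → W
n=30: only reaches 28(W), 22(W), all W → L
n=31: only reaches 29(W), 23(W), all W → L
n=32: reaches L-position 30 → W
n=33: reaches L-position 31 → W
n=34: only reaches 32(W), 26(W), all W → L
n=35: only reaches 33(W), 27(W), all W → L
n=36: reaches L-position 34 → W
n=37: reaches L-position 35 → W
The starting position 37 is W: Maya should remove 2, leaving 35, handing over an L position.

Maya wins.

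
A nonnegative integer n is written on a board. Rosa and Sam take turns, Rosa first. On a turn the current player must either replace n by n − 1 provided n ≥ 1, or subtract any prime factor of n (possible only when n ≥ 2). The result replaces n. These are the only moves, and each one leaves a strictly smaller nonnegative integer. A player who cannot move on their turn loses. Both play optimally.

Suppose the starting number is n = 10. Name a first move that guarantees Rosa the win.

Compute win/loss labels from the base case upward. A position with no move is L. Any other position is W if it can reach an L in one move, else L.
n=0: no move → L
n=1: reaches L-position 0 → W
n=2: reaches L-position 0 → W
n=3: reaches L-position 0 → W
n=4: only reaches 2(W), 3(W), all W → L
n=5: reaches L-position 0 → W
n=6: reaches L-position 4 → W
n=7: reaches L-position 0 → W
n=8: only reaches 6(W), 7(W), all W → L
n=9: reaches L-position 8 → W
n=10: reaches L-position 8 → W
From 10, the L positions reachable in one move are: 8.

Move to 8.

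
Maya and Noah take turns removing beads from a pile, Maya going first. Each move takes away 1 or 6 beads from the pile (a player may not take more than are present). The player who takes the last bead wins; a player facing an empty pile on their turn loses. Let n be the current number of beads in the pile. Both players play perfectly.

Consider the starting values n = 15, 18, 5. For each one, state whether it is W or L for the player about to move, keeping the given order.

15: W, 18: L, 5: W

Work bottom-up. With no move the player to move loses. Otherwise the position is W if at least one move leads to an L position for the opponent, and L if every move leads to a W.
n=0: no move → L
n=1: W (go to 0, an L position)
n=2: L (sole option 1(W) is W)
n=3: W (go to 2, an L position)
n=4: L (sole option 3(W) is W)
n=5: W (go to 4, an L position)
n=6: W (go to 0, an L position)
n=7: L (options 6(W), 1(W) are all W)
n=8: W (go to 7, an L position)
n=9: L (options 8(W), 3(W) are all W)
n=10: W (go to 9, an L position)
n=11: L (options 10(W), 5(W) are all W)
n=12: W (go to 11, an L position)
n=13: W (go to 7, an L position)
n=14: L (options 13(W), 8(W) are all W)
n=15: W (go to 14, an L position)
n=16: L (options 15(W), 10(W) are all W)
n=17: W (go to 16, an L position)
n=18: L (options 17(W), 12(W) are all W)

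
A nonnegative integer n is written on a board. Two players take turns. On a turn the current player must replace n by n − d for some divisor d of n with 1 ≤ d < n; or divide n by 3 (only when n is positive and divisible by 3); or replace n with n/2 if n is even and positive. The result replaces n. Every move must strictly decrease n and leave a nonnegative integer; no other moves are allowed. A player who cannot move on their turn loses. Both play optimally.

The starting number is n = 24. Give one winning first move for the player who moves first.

Label each position W (a win for the player to move) or L (a loss). A position with no legal move is L; any other position is W exactly when some move reaches an L, and L when every move reaches a W.
n=0: no move → L
n=1: no move → L
n=2: →1(L), so W
n=3: →1(L), so W
n=4: →2(W), 3(W) — all W, so L
n=5: →4(L), so W
n=6: →4(L), so W
n=7: →6(W) only, which is W, so L
n=8: →4(L), so W
n=9: →3(W), 6(W), 8(W) — all W, so L
n=10: →9(L), so W
n=11: →10(W) only, which is W, so L
n=12: →4(L), so W
n=13: →12(W) only, which is W, so L
n=14: →7(L), so W
n=15: →5(W), 10(W), 12(W), 14(W) — all W, so L
n=16: →15(L), so W
n=17: →16(W) only, which is W, so L
n=18: →9(L), so W
n=19: →18(W) only, which is W, so L
n=20: →15(L), so W
n=21: →7(L), so W
n=22: →11(L), so W
n=23: →22(W) only, which is W, so L
n=24: →23(L), so W
From 24, the L positions reachable in one move are: 23.

Move to 23.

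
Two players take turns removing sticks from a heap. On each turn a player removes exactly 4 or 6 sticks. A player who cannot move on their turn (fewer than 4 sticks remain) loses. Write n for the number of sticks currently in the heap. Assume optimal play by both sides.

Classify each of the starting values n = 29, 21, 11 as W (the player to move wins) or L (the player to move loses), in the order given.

29: W, 21: L, 11: L

Build the W/L table. Terminal = L. A non-terminal position is W if it has a move to some L; otherwise it is L.
n=0: no move → L
n=1: no move → L
n=2: no move → L
n=3: no move → L
n=4: can move to 0, which is L ⇒ W
n=5: can move to 1, which is L ⇒ W
n=6: can move to 2, which is L ⇒ W
n=7: can move to 3, which is L ⇒ W
n=8: can move to 2, which is L ⇒ W
n=9: can move to 3, which is L ⇒ W
n=10: moves to 6(W), 4(W); every one is W ⇒ L
n=11: moves to 7(W), 5(W); every one is W ⇒ L
n=12: moves to 8(W), 6(W); every one is W ⇒ L
n=13: moves to 9(W), 7(W); every one is W ⇒ L
n=14: can move to 10, which is L ⇒ W
n=15: can move to 11, which is L ⇒ W
n=16: can move to 12, which is L ⇒ W
n=17: can move to 13, which is L ⇒ W
n=18: can move to 12, which is L ⇒ W
n=19: can move to 13, which is L ⇒ W
n=20: moves to 16(W), 14(W); every one is W ⇒ L
n=21: moves to 17(W), 15(W); every one is W ⇒ L
n=22: moves to 18(W), 16(W); every one is W ⇒ L
n=23: moves to 19(W), 17(W); every one is W ⇒ L
n=24: can move to 20, which is L ⇒ W
n=25: can move to 21, which is L ⇒ W
n=26: can move to 22, which is L ⇒ W
n=27: can move to 23, which is L ⇒ W
n=28: can move to 22, which is L ⇒ W
n=29: can move to 23, which is L ⇒ W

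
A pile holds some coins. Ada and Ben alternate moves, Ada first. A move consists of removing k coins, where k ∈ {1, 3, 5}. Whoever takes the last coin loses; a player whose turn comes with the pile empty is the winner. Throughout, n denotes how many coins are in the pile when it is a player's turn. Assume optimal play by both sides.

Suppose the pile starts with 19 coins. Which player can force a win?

Positions with no move are W. A position that does have a move is losing for the player to move precisely when every available move leads to a winning position for the opponent. Fill in the labels:
n=0: no move; the opponent has just taken the last coin and therefore loses → W
n=1: L (sole option 0(W) is W)
n=2: W (go to 1, an L position)
n=3: L (options 2(W), 0(W) are all W)
n=4: W (go to 3, an L position)
n=5: L (options 4(W), 2(W), 0(W) are all W)
n=6: W (go to 5, an L position)
n=7: L (options 6(W), 4(W), 2(W) are all W)
n=8: W (go to 7, an L position)
n=9: L (options 8(W), 6(W), 4(W) are all W)
n=10: W (go to 9, an L position)
n=11: L (options 10(W), 8(W), 6(W) are all W)
n=12: W (go to 11, an L position)
n=13: L (options 12(W), 10(W), 8(W) are all W)
n=14: W (go to 13, an L position)
n=15: L (options 14(W), 12(W), 10(W) are all W)
n=16: W (go to 15, an L position)
n=17: L (options 16(W), 14(W), 12(W) are all W)
n=18: W (go to 17, an L position)
n=19: L (options 18(W), 16(W), 14(W) are all W)
The starting position 19 is L: whatever Ada does, the opponent receives a W position.

Ben wins.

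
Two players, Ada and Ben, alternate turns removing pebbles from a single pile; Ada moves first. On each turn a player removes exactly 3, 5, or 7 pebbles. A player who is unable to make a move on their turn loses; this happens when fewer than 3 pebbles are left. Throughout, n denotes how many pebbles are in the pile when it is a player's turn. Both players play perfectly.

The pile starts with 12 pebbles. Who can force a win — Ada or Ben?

Ben wins.

Compute win/loss labels from the base case upward. A position with no move is L. Any other position is W if it can reach an L in one move, else L.
n=0: no move → L
n=1: no move → L
n=2: no move → L
n=3: →0(L), so W
n=4: →1(L), so W
n=5: →2(L), so W
n=6: →1(L), so W
n=7: →2(L), so W
n=8: →1(L), so W
n=9: →2(L), so W
n=10: →7(W), 5(W), 3(W) — all W, so L
n=11: →8(W), 6(W), 4(W) — all W, so L
n=12: →9(W), 7(W), 5(W) — all W, so L
The starting position 12 is L: whatever Ada does, the opponent receives a W position.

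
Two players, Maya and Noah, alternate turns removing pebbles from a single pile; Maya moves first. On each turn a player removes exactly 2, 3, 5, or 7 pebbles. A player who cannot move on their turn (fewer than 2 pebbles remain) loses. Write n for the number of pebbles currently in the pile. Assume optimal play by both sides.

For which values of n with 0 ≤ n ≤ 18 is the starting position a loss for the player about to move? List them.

Compute win/loss labels from the base case upward. A position with no move is L. Any other position is W if it can reach an L in one move, else L.
n=0: no move → L
n=1: no move → L
n=2: W (go to 0, an L position)
n=3: W (go to 1, an L position)
n=4: W (go to 1, an L position)
n=5: W (go to 0, an L position)
n=6: W (go to 1, an L position)
n=7: W (go to 0, an L position)
n=8: W (go to 1, an L position)
n=9: L (options 7(W), 6(W), 4(W), 2(W) are all W)
n=10: L (options 8(W), 7(W), 5(W), 3(W) are all W)
n=11: W (go to 9, an L position)
n=12: W (go to 10, an L position)
n=13: W (go to 10, an L position)
n=14: W (go to 9, an L position)
n=15: W (go to 10, an L position)
n=16: W (go to 9, an L position)
n=17: W (go to 10, an L position)
n=18: L (options 16(W), 15(W), 13(W), 11(W) are all W)
Reading off the rows marked L gives the requested list; there are 5 such values of n.

0, 1, 9, 10, 18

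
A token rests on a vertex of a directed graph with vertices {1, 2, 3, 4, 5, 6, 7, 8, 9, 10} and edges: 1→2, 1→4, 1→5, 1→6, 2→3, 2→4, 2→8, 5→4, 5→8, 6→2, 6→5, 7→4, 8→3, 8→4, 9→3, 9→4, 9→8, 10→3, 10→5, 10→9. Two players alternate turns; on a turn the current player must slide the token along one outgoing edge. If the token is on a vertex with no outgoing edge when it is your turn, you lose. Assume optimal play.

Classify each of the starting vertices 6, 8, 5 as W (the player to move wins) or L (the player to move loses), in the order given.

6: L, 8: W, 5: W

Positions with no move are L. A position that does have a move is losing for the player to move precisely when every available move leads to a winning position for the opponent. Fill in the labels:
Every edge goes from a vertex to one that appears earlier in the order 3, 4, 8, 2, 7, 5, 6, 9, 10, 1, so processing vertices in that order labels each vertex after all of its successors.
3: no outgoing edge → L
4: no outgoing edge → L
8: can move to 4, which is L ⇒ W
2: can move to 4, which is L ⇒ W
7: can move to 4, which is L ⇒ W
5: can move to 4, which is L ⇒ W
6: moves to 5(W), 2(W); every one is W ⇒ L
9: can move to 4, which is L ⇒ W
10: can move to 3, which is L ⇒ W
1: can move to 6, which is L ⇒ W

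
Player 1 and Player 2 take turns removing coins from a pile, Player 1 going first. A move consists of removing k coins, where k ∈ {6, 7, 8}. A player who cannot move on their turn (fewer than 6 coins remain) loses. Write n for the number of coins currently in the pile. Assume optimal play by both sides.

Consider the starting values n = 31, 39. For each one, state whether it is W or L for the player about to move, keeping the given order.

Label each position W (a win for the player to move) or L (a loss). A position with no legal move is L; any other position is W exactly when some move reaches an L, and L when every move reaches a W.
n=0: no move → L
n=1: no move → L
n=2: no move → L
n=3: no move → L
n=4: no move → L
n=5: no move → L
n=6: W (go to 0, an L position)
n=7: W (go to 1, an L position)
n=8: W (go to 2, an L position)
n=9: W (go to 3, an L position)
n=10: W (go to 4, an L position)
n=11: W (go to 5, an L position)
n=12: W (go to 5, an L position)
n=13: W (go to 5, an L position)
n=14: L (options 8(W), 7(W), 6(W) are all W)
n=15: L (options 9(W), 8(W), 7(W) are all W)
n=16: L (options 10(W), 9(W), 8(W) are all W)
n=17: L (options 11(W), 10(W), 9(W) are all W)
n=18: L (options 12(W), 11(W), 10(W) are all W)
n=19: L (options 13(W), 12(W), 11(W) are all W)
n=20: W (go to 14, an L position)
n=21: W (go to 15, an L position)
n=22: W (go to 16, an L position)
n=23: W (go to 17, an L position)
n=24: W (go to 18, an L position)
n=25: W (go to 19, an L position)
n=26: W (go to 19, an L position)
n=27: W (go to 19, an L position)
n=28: L (options 22(W), 21(W), 20(W) are all W)
n=29: L (options 23(W), 22(W), 21(W) are all W)
n=30: L (options 24(W), 23(W), 22(W) are all W)
n=31: L (options 25(W), 24(W), 23(W) are all W)
n=32: L (options 26(W), 25(W), 24(W) are all W)
n=33: L (options 27(W), 26(W), 25(W) are all W)
n=34: W (go to 28, an L position)
n=35: W (go to 29, an L position)
n=36: W (go to 30, an L position)
n=37: W (go to 31, an L position)
n=38: W (go to 32, an L position)
n=39: W (go to 33, an L position)

31: L, 39: W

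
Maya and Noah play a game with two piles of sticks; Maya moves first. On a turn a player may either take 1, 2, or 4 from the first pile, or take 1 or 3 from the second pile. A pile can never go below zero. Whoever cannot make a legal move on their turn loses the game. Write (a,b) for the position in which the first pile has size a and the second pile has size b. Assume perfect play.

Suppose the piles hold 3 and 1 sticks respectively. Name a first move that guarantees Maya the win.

Label each position W (a win for the player to move) or L (a loss). A position with no legal move is L; any other position is W exactly when some move reaches an L, and L when every move reaches a W.
No move ever increases a pile, so every position that can arise here has a ≤ 3 and b ≤ 1; it is enough to label the cells with 0 ≤ a ≤ 3 and 0 ≤ b ≤ 1.
Every move lowers a or b (never raises either), so fill the grid row by row in increasing a, and left to right within a row: each cell's successors are then already labelled.
      b=0  b=1
a=0:    L    W
a=1:    W    L
a=2:    W    W
a=3:    L    W
Cells with no legal move (terminal, hence L): (0,0).
The remaining L cells, each justified by listing all of its moves:
(1,1): only reaches (0,1)(W), (1,0)(W), all W → L
(3,0): only reaches (2,0)(W), (1,0)(W), all W → L
Every other cell has at least one move into one of the L cells above, so it is W.
From (3,1), the L positions reachable in one move are: (1,1), (3,0). Any move reaching one of these is winning.

Move to (1,1).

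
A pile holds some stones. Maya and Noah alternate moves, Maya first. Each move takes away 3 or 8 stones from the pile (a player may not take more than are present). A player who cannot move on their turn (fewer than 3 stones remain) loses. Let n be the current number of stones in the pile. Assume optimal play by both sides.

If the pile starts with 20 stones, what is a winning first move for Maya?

Positions with no move are L. A position that does have a move is losing for the player to move precisely when every available move leads to a winning position for the opponent. Fill in the labels:
n=0: no move → L
n=1: no move → L
n=2: no move → L
n=3: →0(L), so W
n=4: →1(L), so W
n=5: →2(L), so W
n=6: →3(W) only, which is W, so L
n=7: →4(W) only, which is W, so L
n=8: →0(L), so W
n=9: →6(L), so W
n=10: →7(L), so W
n=11: →8(W), 3(W) — all W, so L
n=12: →9(W), 4(W) — all W, so L
n=13: →10(W), 5(W) — all W, so L
n=14: →11(L), so W
n=15: →12(L), so W
n=16: →13(L), so W
n=17: →14(W), 9(W) — all W, so L
n=18: →15(W), 10(W) — all W, so L
n=19: →11(L), so W
n=20: →17(L), so W
From 20, the L positions reachable in one move are: 17, 12. Any move reaching one of these is winning.

Remove 3, leaving 17.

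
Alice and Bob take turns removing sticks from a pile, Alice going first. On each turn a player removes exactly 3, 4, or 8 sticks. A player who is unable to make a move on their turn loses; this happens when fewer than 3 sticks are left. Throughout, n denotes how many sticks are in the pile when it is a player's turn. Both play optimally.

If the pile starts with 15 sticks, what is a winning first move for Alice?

Use the standard recursion: the mover loses at a terminal position; elsewhere, the mover wins exactly when some move hands the opponent an L position.
n=0: no move → L
n=1: no move → L
n=2: no move → L
n=3: →0(L), so W
n=4: →1(L), so W
n=5: →2(L), so W
n=6: →2(L), so W
n=7: →4(W), 3(W) — all W, so L
n=8: →0(L), so W
n=9: →1(L), so W
n=10: →7(L), so W
n=11: →7(L), so W
n=12: →9(W), 8(W), 4(W) — all W, so L
n=13: →10(W), 9(W), 5(W) — all W, so L
n=14: →11(W), 10(W), 6(W) — all W, so L
n=15: →12(L), so W
From 15, the L positions reachable in one move are: 12, 7. Any move reaching one of these is winning.

Remove 3, leaving 12.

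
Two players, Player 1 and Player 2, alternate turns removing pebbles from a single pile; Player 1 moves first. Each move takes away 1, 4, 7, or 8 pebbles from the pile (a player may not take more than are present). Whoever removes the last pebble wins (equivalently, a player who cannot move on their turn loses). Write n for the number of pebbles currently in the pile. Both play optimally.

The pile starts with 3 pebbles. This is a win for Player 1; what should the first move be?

Compute win/loss labels from the base case upward. A position with no move is L. Any other position is W if it can reach an L in one move, else L.
n=0: no move → L
n=1: →0(L), so W
n=2: →1(W) only, which is W, so L
n=3: →2(L), so W
From 3, the L positions reachable in one move are: 2.

Remove 1, leaving 2.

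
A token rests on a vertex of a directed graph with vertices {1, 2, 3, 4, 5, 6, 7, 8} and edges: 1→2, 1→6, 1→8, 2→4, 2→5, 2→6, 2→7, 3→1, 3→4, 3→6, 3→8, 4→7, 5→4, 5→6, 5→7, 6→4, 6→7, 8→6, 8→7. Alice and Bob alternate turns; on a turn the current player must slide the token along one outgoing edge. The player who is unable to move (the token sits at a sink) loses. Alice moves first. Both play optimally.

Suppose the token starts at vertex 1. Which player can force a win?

Bob wins.

Work bottom-up. With no move the player to move loses. Otherwise the position is W if at least one move leads to an L position for the opponent, and L if every move leads to a W.
Every edge goes from a vertex to one that appears earlier in the order 7, 4, 6, 8, 5, 2, 1, 3, so processing vertices in that order labels each vertex after all of its successors.
7: no outgoing edge → L
4: W (go to 7, an L position)
6: W (go to 7, an L position)
8: W (go to 7, an L position)
5: W (go to 7, an L position)
2: W (go to 7, an L position)
1: L (options 2(W), 8(W), 6(W) are all W)
3: W (go to 1, an L position)
The starting position 1 is L: whatever Alice does, the opponent receives a W position.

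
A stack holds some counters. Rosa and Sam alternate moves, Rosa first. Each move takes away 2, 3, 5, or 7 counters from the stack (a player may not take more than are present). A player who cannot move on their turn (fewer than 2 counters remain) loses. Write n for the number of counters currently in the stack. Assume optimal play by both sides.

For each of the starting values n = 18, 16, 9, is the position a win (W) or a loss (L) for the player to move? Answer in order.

Compute win/loss labels from the base case upward. A position with no move is L. Any other position is W if it can reach an L in one move, else L.
n=0: no move → L
n=1: no move → L
n=2: reaches L-position 0 → W
n=3: reaches L-position 1 → W
n=4: reaches L-position 1 → W
n=5: reaches L-position 0 → W
n=6: reaches L-position 1 → W
n=7: reaches L-position 0 → W
n=8: reaches L-position 1 → W
n=9: only reaches 7(W), 6(W), 4(W), 2(W), all W → L
n=10: only reaches 8(W), 7(W), 5(W), 3(W), all W → L
n=11: reaches L-position 9 → W
n=12: reaches L-position 10 → W
n=13: reaches L-position 10 → W
n=14: reaches L-position 9 → W
n=15: reaches L-position 10 → W
n=16: reaches L-position 9 → W
n=17: reaches L-position 10 → W
n=18: only reaches 16(W), 15(W), 13(W), 11(W), all W → L

18: L, 16: W, 9: L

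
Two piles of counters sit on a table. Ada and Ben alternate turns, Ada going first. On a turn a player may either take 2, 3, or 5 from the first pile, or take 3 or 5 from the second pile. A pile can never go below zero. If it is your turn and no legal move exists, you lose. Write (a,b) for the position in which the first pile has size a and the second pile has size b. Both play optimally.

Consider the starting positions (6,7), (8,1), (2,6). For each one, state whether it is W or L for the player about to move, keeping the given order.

Use the standard recursion: the mover loses at a terminal position; elsewhere, the mover wins exactly when some move hands the opponent an L position.
No move ever increases a pile, so every position that can arise here has a ≤ 8 and b ≤ 7; it is enough to label the cells with 0 ≤ a ≤ 8 and 0 ≤ b ≤ 7.
Every move lowers a or b (never raises either), so fill the grid row by row in increasing a, and left to right within a row: each cell's successors are then already labelled.
      b=0  b=1  b=2  b=3  b=4  b=5  b=6  b=7
a=0:    L    L    L    W    W    W    W    W
a=1:    L    L    L    W    W    W    W    W
a=2:    W    W    W    L    L    L    W    W
a=3:    W    W    W    L    L    L    W    W
a=4:    W    W    W    W    W    W    L    L
a=5:    W    W    W    W    W    W    L    L
a=6:    W    W    W    W    W    W    W    W
a=7:    L    L    L    W    W    W    W    W
a=8:    L    L    L    W    W    W    W    W
Cells with no legal move (terminal, hence L): (0,0), (0,1), (0,2), (1,0), (1,1), (1,2).
The remaining L cells, each justified by listing all of its moves:
(2,3): L (options (0,3)(W), (2,0)(W) are all W)
(2,4): L (options (0,4)(W), (2,1)(W) are all W)
(2,5): L (options (0,5)(W), (2,2)(W), (2,0)(W) are all W)
(3,3): L (options (1,3)(W), (0,3)(W), (3,0)(W) are all W)
(3,4): L (options (1,4)(W), (0,4)(W), (3,1)(W) are all W)
(3,5): L (options (1,5)(W), (0,5)(W), (3,2)(W), (3,0)(W) are all W)
(4,6): L (options (2,6)(W), (1,6)(W), (4,3)(W), (4,1)(W) are all W)
(4,7): L (options (2,7)(W), (1,7)(W), (4,4)(W), (4,2)(W) are all W)
(5,6): L (options (3,6)(W), (2,6)(W), (0,6)(W), (5,3)(W), (5,1)(W) are all W)
(5,7): L (options (3,7)(W), (2,7)(W), (0,7)(W), (5,4)(W), (5,2)(W) are all W)
(7,0): L (options (5,0)(W), (4,0)(W), (2,0)(W) are all W)
(7,1): L (options (5,1)(W), (4,1)(W), (2,1)(W) are all W)
(7,2): L (options (5,2)(W), (4,2)(W), (2,2)(W) are all W)
(8,0): L (options (6,0)(W), (5,0)(W), (3,0)(W) are all W)
(8,1): L (options (6,1)(W), (5,1)(W), (3,1)(W) are all W)
(8,2): L (options (6,2)(W), (5,2)(W), (3,2)(W) are all W)
Every other cell has at least one move into one of the L cells above, so it is W.
(6,7): the move to (4,7) reaches an L cell, so W
(8,1): one of the L cells justified above, so L
(2,6): the move to (2,3) reaches an L cell, so W

(6,7): W, (8,1): L, (2,6): W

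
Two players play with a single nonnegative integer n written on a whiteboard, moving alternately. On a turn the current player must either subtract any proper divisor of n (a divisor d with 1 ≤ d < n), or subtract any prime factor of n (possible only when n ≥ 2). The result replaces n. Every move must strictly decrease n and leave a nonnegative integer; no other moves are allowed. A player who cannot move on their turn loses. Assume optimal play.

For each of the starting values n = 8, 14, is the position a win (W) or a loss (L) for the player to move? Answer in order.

8: W, 14: L

Work bottom-up. With no move the player to move loses. Otherwise the position is W if at least one move leads to an L position for the opponent, and L if every move leads to a W.
n=0: no move → L
n=1: no move → L
n=2: →0(L), so W
n=3: →0(L), so W
n=4: →2(W), 3(W) — all W, so L
n=5: →0(L), so W
n=6: →4(L), so W
n=7: →0(L), so W
n=8: →4(L), so W
n=9: →6(W), 8(W) — all W, so L
n=10: →9(L), so W
n=11: →0(L), so W
n=12: →9(L), so W
n=13: →0(L), so W
n=14: →7(W), 12(W), 13(W) — all W, so L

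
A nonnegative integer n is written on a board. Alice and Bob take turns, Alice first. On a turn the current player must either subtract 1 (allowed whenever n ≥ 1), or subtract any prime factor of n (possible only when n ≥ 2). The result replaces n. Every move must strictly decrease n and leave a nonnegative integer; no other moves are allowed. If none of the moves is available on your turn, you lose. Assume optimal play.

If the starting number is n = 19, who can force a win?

Classify positions by backward induction: terminal positions (no move available) are L. From any other position, the mover wins iff some move reaches an L.
n=0: no move → L
n=1: can move to 0, which is L ⇒ W
n=2: can move to 0, which is L ⇒ W
n=3: can move to 0, which is L ⇒ W
n=4: moves to 2(W), 3(W); every one is W ⇒ L
n=5: can move to 0, which is L ⇒ W
n=6: can move to 4, which is L ⇒ W
n=7: can move to 0, which is L ⇒ W
n=8: moves to 6(W), 7(W); every one is W ⇒ L
n=9: can move to 8, which is L ⇒ W
n=10: can move to 8, which is L ⇒ W
n=11: can move to 0, which is L ⇒ W
n=12: moves to 9(W), 10(W), 11(W); every one is W ⇒ L
n=13: can move to 0, which is L ⇒ W
n=14: can move to 12, which is L ⇒ W
n=15: can move to 12, which is L ⇒ W
n=16: moves to 14(W), 15(W); every one is W ⇒ L
n=17: can move to 0, which is L ⇒ W
n=18: can move to 16, which is L ⇒ W
n=19: can move to 0, which is L ⇒ W
From 19 Alice can move to 0, reaching an L position.

Alice wins.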